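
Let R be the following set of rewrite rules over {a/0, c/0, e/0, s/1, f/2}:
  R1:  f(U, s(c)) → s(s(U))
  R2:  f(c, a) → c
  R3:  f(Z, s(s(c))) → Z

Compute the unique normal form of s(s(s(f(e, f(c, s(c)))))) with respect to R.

s(s(s(e)))

1. s(s(s(f(e, f(c, s(c))))))  →  s(s(s(f(e, s(s(c))))))   [R1 at 1.1.1.2]
2. s(s(s(f(e, s(s(c))))))  →  s(s(s(e)))   [R3 at 1.1.1]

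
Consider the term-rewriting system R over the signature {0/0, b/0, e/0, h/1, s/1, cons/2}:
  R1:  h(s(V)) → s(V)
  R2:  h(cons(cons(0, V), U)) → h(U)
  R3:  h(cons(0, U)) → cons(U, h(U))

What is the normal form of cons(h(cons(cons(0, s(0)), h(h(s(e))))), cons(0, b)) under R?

cons(s(e), cons(0, b))

1. cons(h(cons(cons(0, s(0)), h(h(s(e))))), cons(0, b))  →  cons(h(h(h(s(e)))), cons(0, b))   [R2 at 1]
2. cons(h(h(h(s(e)))), cons(0, b))  →  cons(h(h(s(e))), cons(0, b))   [R1 at 1.1.1]
3. cons(h(h(s(e))), cons(0, b))  →  cons(h(s(e)), cons(0, b))   [R1 at 1.1]
4. cons(h(s(e)), cons(0, b))  →  cons(s(e), cons(0, b))   [R1 at 1]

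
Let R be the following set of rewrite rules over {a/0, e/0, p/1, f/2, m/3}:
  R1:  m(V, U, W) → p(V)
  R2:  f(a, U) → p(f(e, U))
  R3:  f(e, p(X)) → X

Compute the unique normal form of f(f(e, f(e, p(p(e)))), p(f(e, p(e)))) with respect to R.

e

1. f(f(e, f(e, p(p(e)))), p(f(e, p(e))))  →  f(f(e, p(e)), p(f(e, p(e))))   [R3 at 1.2]
2. f(f(e, p(e)), p(f(e, p(e))))  →  f(e, p(f(e, p(e))))   [R3 at 1]
3. f(e, p(f(e, p(e))))  →  f(e, p(e))   [R3 at ε]
4. f(e, p(e))  →  e   [R3 at ε]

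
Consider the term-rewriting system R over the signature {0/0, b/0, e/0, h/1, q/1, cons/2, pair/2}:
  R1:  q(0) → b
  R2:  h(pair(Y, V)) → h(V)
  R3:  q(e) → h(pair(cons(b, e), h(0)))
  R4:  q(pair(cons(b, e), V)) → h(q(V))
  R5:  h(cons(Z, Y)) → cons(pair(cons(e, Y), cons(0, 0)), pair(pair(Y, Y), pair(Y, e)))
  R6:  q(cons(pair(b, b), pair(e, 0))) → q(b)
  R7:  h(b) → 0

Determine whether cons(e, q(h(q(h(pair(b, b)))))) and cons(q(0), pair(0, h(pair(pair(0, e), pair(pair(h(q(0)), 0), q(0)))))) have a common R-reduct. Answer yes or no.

Reduce t₁ = cons(e, q(h(q(h(pair(b, b)))))):
1. cons(e, q(h(q(h(pair(b, b))))))  →  cons(e, q(h(q(h(b)))))   [R2 at 2.1.1.1]
2. cons(e, q(h(q(h(b)))))  →  cons(e, q(h(q(0))))   [R7 at 2.1.1.1]
3. cons(e, q(h(q(0))))  →  cons(e, q(h(b)))   [R1 at 2.1.1]
4. cons(e, q(h(b)))  →  cons(e, q(0))   [R7 at 2.1]
5. cons(e, q(0))  →  cons(e, b)   [R1 at 2]

Reduce t₂ = cons(q(0), pair(0, h(pair(pair(0, e), pair(pair(h(q(0)), 0), q(0)))))):
1. cons(q(0), pair(0, h(pair(pair(0, e), pair(pair(h(q(0)), 0), q(0))))))  →  cons(b, pair(0, h(pair(pair(0, e), pair(pair(h(q(0)), 0), q(0))))))   [R1 at 1]
2. cons(b, pair(0, h(pair(pair(0, e), pair(pair(h(q(0)), 0), q(0))))))  →  cons(b, pair(0, h(pair(pair(h(q(0)), 0), q(0)))))   [R2 at 2.2]
3. cons(b, pair(0, h(pair(pair(h(q(0)), 0), q(0)))))  →  cons(b, pair(0, h(q(0))))   [R2 at 2.2]
4. cons(b, pair(0, h(q(0))))  →  cons(b, pair(0, h(b)))   [R1 at 2.2.1]
5. cons(b, pair(0, h(b)))  →  cons(b, pair(0, 0))   [R7 at 2.2]

no — NF(t₁) = cons(e, b), NF(t₂) = cons(b, pair(0, 0))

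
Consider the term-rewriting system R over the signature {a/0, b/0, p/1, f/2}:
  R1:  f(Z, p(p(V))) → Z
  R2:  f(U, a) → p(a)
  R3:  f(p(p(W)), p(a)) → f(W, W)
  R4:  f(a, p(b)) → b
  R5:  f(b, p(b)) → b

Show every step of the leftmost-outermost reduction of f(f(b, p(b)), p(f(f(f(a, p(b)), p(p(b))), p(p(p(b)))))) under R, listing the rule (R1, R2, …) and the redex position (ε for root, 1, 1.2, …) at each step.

1. f(f(b, p(b)), p(f(f(f(a, p(b)), p(p(b))), p(p(p(b))))))  →  f(b, p(f(f(f(a, p(b)), p(p(b))), p(p(p(b))))))   [R5 at 1]
2. f(b, p(f(f(f(a, p(b)), p(p(b))), p(p(p(b))))))  →  f(b, p(f(f(a, p(b)), p(p(b)))))   [R1 at 2.1]
3. f(b, p(f(f(a, p(b)), p(p(b)))))  →  f(b, p(f(a, p(b))))   [R1 at 2.1]
4. f(b, p(f(a, p(b))))  →  f(b, p(b))   [R4 at 2.1]
5. f(b, p(b))  →  b   [R5 at ε]

b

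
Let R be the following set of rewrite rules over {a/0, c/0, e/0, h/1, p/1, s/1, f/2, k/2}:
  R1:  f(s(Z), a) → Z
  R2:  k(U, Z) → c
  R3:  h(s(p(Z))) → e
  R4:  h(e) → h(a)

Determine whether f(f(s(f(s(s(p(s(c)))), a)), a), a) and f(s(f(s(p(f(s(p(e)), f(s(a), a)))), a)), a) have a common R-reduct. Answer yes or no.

Reduce t₁ = f(f(s(f(s(s(p(s(c)))), a)), a), a):
1. f(f(s(f(s(s(p(s(c)))), a)), a), a)  →  f(f(s(s(p(s(c)))), a), a)   [R1 at 1]
2. f(f(s(s(p(s(c)))), a), a)  →  f(s(p(s(c))), a)   [R1 at 1]
3. f(s(p(s(c))), a)  →  p(s(c))   [R1 at ε]

Reduce t₂ = f(s(f(s(p(f(s(p(e)), f(s(a), a)))), a)), a):
1. f(s(f(s(p(f(s(p(e)), f(s(a), a)))), a)), a)  →  f(s(p(f(s(p(e)), f(s(a), a)))), a)   [R1 at ε]
2. f(s(p(f(s(p(e)), f(s(a), a)))), a)  →  p(f(s(p(e)), f(s(a), a)))   [R1 at ε]
3. p(f(s(p(e)), f(s(a), a)))  →  p(f(s(p(e)), a))   [R1 at 1.2]
4. p(f(s(p(e)), a))  →  p(p(e))   [R1 at 1]

no — NF(t₁) = p(s(c)), NF(t₂) = p(p(e))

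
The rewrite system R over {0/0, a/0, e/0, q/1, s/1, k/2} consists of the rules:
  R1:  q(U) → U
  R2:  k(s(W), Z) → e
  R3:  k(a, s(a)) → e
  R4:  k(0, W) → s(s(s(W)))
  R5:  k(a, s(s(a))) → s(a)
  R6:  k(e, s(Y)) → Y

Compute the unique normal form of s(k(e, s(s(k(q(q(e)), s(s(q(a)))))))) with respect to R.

1. s(k(e, s(s(k(q(q(e)), s(s(q(a))))))))  →  s(s(k(q(q(e)), s(s(q(a))))))   [R6 at 1]
2. s(s(k(q(q(e)), s(s(q(a))))))  →  s(s(k(q(e), s(s(q(a))))))   [R1 at 1.1.1]
3. s(s(k(q(e), s(s(q(a))))))  →  s(s(k(e, s(s(q(a))))))   [R1 at 1.1.1]
4. s(s(k(e, s(s(q(a))))))  →  s(s(s(q(a))))   [R6 at 1.1]
5. s(s(s(q(a))))  →  s(s(s(a)))   [R1 at 1.1.1]

s(s(s(a)))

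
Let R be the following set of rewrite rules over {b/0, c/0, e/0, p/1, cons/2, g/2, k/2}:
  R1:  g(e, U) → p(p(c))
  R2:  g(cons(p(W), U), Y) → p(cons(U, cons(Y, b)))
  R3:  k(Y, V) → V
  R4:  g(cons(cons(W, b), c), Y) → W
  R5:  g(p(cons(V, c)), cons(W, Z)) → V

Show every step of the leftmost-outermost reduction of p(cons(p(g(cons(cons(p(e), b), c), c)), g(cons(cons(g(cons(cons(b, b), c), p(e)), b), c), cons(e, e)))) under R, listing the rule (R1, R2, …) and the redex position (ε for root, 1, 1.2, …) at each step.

1. p(cons(p(g(cons(cons(p(e), b), c), c)), g(cons(cons(g(cons(cons(b, b), c), p(e)), b), c), cons(e, e))))  →  p(cons(p(p(e)), g(cons(cons(g(cons(cons(b, b), c), p(e)), b), c), cons(e, e))))   [R4 at 1.1.1]
2. p(cons(p(p(e)), g(cons(cons(g(cons(cons(b, b), c), p(e)), b), c), cons(e, e))))  →  p(cons(p(p(e)), g(cons(cons(b, b), c), p(e))))   [R4 at 1.2]
3. p(cons(p(p(e)), g(cons(cons(b, b), c), p(e))))  →  p(cons(p(p(e)), b))   [R4 at 1.2]

p(cons(p(p(e)), b))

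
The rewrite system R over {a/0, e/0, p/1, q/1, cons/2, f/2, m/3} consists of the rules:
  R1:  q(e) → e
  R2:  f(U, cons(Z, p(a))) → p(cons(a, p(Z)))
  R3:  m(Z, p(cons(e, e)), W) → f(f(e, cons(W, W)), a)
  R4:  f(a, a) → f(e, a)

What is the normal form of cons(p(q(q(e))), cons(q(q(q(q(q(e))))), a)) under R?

cons(p(e), cons(e, a))

1. cons(p(q(q(e))), cons(q(q(q(q(q(e))))), a))  →  cons(p(q(e)), cons(q(q(q(q(q(e))))), a))   [R1 at 1.1.1]
2. cons(p(q(e)), cons(q(q(q(q(q(e))))), a))  →  cons(p(e), cons(q(q(q(q(q(e))))), a))   [R1 at 1.1]
3. cons(p(e), cons(q(q(q(q(q(e))))), a))  →  cons(p(e), cons(q(q(q(q(e)))), a))   [R1 at 2.1.1.1.1.1]
4. cons(p(e), cons(q(q(q(q(e)))), a))  →  cons(p(e), cons(q(q(q(e))), a))   [R1 at 2.1.1.1.1]
5. cons(p(e), cons(q(q(q(e))), a))  →  cons(p(e), cons(q(q(e)), a))   [R1 at 2.1.1.1]
6. cons(p(e), cons(q(q(e)), a))  →  cons(p(e), cons(q(e), a))   [R1 at 2.1.1]
7. cons(p(e), cons(q(e), a))  →  cons(p(e), cons(e, a))   [R1 at 2.1]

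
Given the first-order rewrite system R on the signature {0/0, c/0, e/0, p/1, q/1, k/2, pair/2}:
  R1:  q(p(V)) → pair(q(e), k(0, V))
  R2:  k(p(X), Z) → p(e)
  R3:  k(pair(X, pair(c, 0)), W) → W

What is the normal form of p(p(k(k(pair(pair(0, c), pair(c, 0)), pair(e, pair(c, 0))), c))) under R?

p(p(c))

1. p(p(k(k(pair(pair(0, c), pair(c, 0)), pair(e, pair(c, 0))), c)))  →  p(p(k(pair(e, pair(c, 0)), c)))   [R3 at 1.1.1]
2. p(p(k(pair(e, pair(c, 0)), c)))  →  p(p(c))   [R3 at 1.1]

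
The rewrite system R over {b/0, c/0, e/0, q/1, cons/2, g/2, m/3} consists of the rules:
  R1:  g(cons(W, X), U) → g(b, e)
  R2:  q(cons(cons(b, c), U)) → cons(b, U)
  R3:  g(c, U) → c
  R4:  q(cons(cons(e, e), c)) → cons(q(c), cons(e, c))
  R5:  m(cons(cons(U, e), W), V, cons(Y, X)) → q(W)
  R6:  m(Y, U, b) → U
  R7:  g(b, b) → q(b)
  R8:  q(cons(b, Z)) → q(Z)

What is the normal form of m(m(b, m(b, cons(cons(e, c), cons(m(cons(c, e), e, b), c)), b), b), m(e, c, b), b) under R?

c

1. m(m(b, m(b, cons(cons(e, c), cons(m(cons(c, e), e, b), c)), b), b), m(e, c, b), b)  →  m(e, c, b)   [R6 at ε]
2. m(e, c, b)  →  c   [R6 at ε]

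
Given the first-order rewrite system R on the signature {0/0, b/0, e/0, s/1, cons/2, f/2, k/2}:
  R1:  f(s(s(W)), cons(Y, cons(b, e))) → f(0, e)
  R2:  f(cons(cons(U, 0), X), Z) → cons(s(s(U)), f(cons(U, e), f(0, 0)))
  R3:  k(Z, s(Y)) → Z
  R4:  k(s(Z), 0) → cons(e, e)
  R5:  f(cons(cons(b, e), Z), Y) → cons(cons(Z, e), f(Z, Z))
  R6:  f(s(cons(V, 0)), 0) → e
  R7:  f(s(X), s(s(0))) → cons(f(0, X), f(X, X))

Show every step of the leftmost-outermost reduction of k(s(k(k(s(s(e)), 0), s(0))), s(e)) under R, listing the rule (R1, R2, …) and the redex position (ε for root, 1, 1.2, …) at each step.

s(cons(e, e))

1. k(s(k(k(s(s(e)), 0), s(0))), s(e))  →  s(k(k(s(s(e)), 0), s(0)))   [R3 at ε]
2. s(k(k(s(s(e)), 0), s(0)))  →  s(k(s(s(e)), 0))   [R3 at 1]
3. s(k(s(s(e)), 0))  →  s(cons(e, e))   [R4 at 1]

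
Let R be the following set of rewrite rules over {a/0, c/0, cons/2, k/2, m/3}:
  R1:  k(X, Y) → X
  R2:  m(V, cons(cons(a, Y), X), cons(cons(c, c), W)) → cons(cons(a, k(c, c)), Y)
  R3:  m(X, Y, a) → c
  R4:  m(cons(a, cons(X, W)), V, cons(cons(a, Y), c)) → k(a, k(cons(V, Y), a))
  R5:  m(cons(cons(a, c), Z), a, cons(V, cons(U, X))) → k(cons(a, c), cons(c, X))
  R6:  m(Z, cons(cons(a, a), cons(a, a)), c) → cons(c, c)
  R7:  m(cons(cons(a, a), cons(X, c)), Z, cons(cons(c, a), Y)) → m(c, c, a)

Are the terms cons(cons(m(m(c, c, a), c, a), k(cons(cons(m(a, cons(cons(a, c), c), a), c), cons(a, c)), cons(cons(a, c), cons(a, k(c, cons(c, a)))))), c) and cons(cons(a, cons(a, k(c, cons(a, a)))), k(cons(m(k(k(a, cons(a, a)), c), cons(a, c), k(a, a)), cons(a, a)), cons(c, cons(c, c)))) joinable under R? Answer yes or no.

no — NF(t₁) = cons(cons(c, cons(cons(c, c), cons(a, c))), c), NF(t₂) = cons(cons(a, cons(a, c)), cons(c, cons(a, a)))

Reduce t₁ = cons(cons(m(m(c, c, a), c, a), k(cons(cons(m(a, cons(cons(a, c), c), a), c), cons(a, c)), cons(cons(a, c), cons(a, k(c, cons(c, a)))))), c):
1. cons(cons(m(m(c, c, a), c, a), k(cons(cons(m(a, cons(cons(a, c), c), a), c), cons(a, c)), cons(cons(a, c), cons(a, k(c, cons(c, a)))))), c)  →  cons(cons(c, k(cons(cons(m(a, cons(cons(a, c), c), a), c), cons(a, c)), cons(cons(a, c), cons(a, k(c, cons(c, a)))))), c)   [R3 at 1.1]
2. cons(cons(c, k(cons(cons(m(a, cons(cons(a, c), c), a), c), cons(a, c)), cons(cons(a, c), cons(a, k(c, cons(c, a)))))), c)  →  cons(cons(c, cons(cons(m(a, cons(cons(a, c), c), a), c), cons(a, c))), c)   [R1 at 1.2]
3. cons(cons(c, cons(cons(m(a, cons(cons(a, c), c), a), c), cons(a, c))), c)  →  cons(cons(c, cons(cons(c, c), cons(a, c))), c)   [R3 at 1.2.1.1]

Reduce t₂ = cons(cons(a, cons(a, k(c, cons(a, a)))), k(cons(m(k(k(a, cons(a, a)), c), cons(a, c), k(a, a)), cons(a, a)), cons(c, cons(c, c)))):
1. cons(cons(a, cons(a, k(c, cons(a, a)))), k(cons(m(k(k(a, cons(a, a)), c), cons(a, c), k(a, a)), cons(a, a)), cons(c, cons(c, c))))  →  cons(cons(a, cons(a, c)), k(cons(m(k(k(a, cons(a, a)), c), cons(a, c), k(a, a)), cons(a, a)), cons(c, cons(c, c))))   [R1 at 1.2.2]
2. cons(cons(a, cons(a, c)), k(cons(m(k(k(a, cons(a, a)), c), cons(a, c), k(a, a)), cons(a, a)), cons(c, cons(c, c))))  →  cons(cons(a, cons(a, c)), cons(m(k(k(a, cons(a, a)), c), cons(a, c), k(a, a)), cons(a, a)))   [R1 at 2]
3. cons(cons(a, cons(a, c)), cons(m(k(k(a, cons(a, a)), c), cons(a, c), k(a, a)), cons(a, a)))  →  cons(cons(a, cons(a, c)), cons(m(k(a, cons(a, a)), cons(a, c), k(a, a)), cons(a, a)))   [R1 at 2.1.1]
4. cons(cons(a, cons(a, c)), cons(m(k(a, cons(a, a)), cons(a, c), k(a, a)), cons(a, a)))  →  cons(cons(a, cons(a, c)), cons(m(a, cons(a, c), k(a, a)), cons(a, a)))   [R1 at 2.1.1]
5. cons(cons(a, cons(a, c)), cons(m(a, cons(a, c), k(a, a)), cons(a, a)))  →  cons(cons(a, cons(a, c)), cons(m(a, cons(a, c), a), cons(a, a)))   [R1 at 2.1.3]
6. cons(cons(a, cons(a, c)), cons(m(a, cons(a, c), a), cons(a, a)))  →  cons(cons(a, cons(a, c)), cons(c, cons(a, a)))   [R3 at 2.1]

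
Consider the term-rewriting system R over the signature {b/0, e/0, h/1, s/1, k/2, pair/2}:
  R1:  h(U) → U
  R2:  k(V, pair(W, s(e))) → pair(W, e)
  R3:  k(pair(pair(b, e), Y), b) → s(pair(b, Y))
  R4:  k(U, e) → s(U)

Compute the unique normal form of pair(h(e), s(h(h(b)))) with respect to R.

pair(e, s(b))

1. pair(h(e), s(h(h(b))))  →  pair(e, s(h(h(b))))   [R1 at 1]
2. pair(e, s(h(h(b))))  →  pair(e, s(h(b)))   [R1 at 2.1]
3. pair(e, s(h(b)))  →  pair(e, s(b))   [R1 at 2.1]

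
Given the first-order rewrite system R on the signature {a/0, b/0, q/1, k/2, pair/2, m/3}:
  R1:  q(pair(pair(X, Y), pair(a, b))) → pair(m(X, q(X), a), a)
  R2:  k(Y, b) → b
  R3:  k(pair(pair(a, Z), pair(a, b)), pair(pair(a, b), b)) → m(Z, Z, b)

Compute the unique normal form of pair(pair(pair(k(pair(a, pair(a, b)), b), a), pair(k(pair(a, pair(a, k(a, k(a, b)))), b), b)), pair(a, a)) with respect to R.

1. pair(pair(pair(k(pair(a, pair(a, b)), b), a), pair(k(pair(a, pair(a, k(a, k(a, b)))), b), b)), pair(a, a))  →  pair(pair(pair(b, a), pair(k(pair(a, pair(a, k(a, k(a, b)))), b), b)), pair(a, a))   [R2 at 1.1.1]
2. pair(pair(pair(b, a), pair(k(pair(a, pair(a, k(a, k(a, b)))), b), b)), pair(a, a))  →  pair(pair(pair(b, a), pair(b, b)), pair(a, a))   [R2 at 1.2.1]

pair(pair(pair(b, a), pair(b, b)), pair(a, a))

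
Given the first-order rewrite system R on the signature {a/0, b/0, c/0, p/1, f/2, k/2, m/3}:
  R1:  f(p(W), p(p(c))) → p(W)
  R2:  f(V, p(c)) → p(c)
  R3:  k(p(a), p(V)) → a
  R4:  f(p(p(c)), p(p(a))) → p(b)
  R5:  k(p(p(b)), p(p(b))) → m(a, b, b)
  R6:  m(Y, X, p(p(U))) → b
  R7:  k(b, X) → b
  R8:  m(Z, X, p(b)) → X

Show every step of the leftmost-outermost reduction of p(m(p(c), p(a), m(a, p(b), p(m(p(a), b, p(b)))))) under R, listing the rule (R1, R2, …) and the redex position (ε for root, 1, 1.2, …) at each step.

p(p(a))

1. p(m(p(c), p(a), m(a, p(b), p(m(p(a), b, p(b))))))  →  p(m(p(c), p(a), m(a, p(b), p(b))))   [R8 at 1.3.3.1]
2. p(m(p(c), p(a), m(a, p(b), p(b))))  →  p(m(p(c), p(a), p(b)))   [R8 at 1.3]
3. p(m(p(c), p(a), p(b)))  →  p(p(a))   [R8 at 1]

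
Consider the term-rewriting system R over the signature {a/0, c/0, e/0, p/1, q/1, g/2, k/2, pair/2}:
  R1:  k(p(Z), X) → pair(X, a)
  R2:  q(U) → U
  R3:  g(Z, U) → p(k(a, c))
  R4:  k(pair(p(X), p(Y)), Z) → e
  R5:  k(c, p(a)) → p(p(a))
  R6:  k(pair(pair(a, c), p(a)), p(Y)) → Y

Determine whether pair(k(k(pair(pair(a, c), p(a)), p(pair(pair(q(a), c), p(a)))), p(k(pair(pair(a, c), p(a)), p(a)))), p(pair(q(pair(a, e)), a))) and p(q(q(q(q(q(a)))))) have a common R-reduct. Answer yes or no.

no — NF(t₁) = pair(a, p(pair(pair(a, e), a))), NF(t₂) = p(a)

Reduce t₁ = pair(k(k(pair(pair(a, c), p(a)), p(pair(pair(q(a), c), p(a)))), p(k(pair(pair(a, c), p(a)), p(a)))), p(pair(q(pair(a, e)), a))):
1. pair(k(k(pair(pair(a, c), p(a)), p(pair(pair(q(a), c), p(a)))), p(k(pair(pair(a, c), p(a)), p(a)))), p(pair(q(pair(a, e)), a)))  →  pair(k(pair(pair(q(a), c), p(a)), p(k(pair(pair(a, c), p(a)), p(a)))), p(pair(q(pair(a, e)), a)))   [R6 at 1.1]
2. pair(k(pair(pair(q(a), c), p(a)), p(k(pair(pair(a, c), p(a)), p(a)))), p(pair(q(pair(a, e)), a)))  →  pair(k(pair(pair(a, c), p(a)), p(k(pair(pair(a, c), p(a)), p(a)))), p(pair(q(pair(a, e)), a)))   [R2 at 1.1.1.1]
3. pair(k(pair(pair(a, c), p(a)), p(k(pair(pair(a, c), p(a)), p(a)))), p(pair(q(pair(a, e)), a)))  →  pair(k(pair(pair(a, c), p(a)), p(a)), p(pair(q(pair(a, e)), a)))   [R6 at 1]
4. pair(k(pair(pair(a, c), p(a)), p(a)), p(pair(q(pair(a, e)), a)))  →  pair(a, p(pair(q(pair(a, e)), a)))   [R6 at 1]
5. pair(a, p(pair(q(pair(a, e)), a)))  →  pair(a, p(pair(pair(a, e), a)))   [R2 at 2.1.1]

Reduce t₂ = p(q(q(q(q(q(a)))))):
1. p(q(q(q(q(q(a))))))  →  p(q(q(q(q(a)))))   [R2 at 1]
2. p(q(q(q(q(a)))))  →  p(q(q(q(a))))   [R2 at 1]
3. p(q(q(q(a))))  →  p(q(q(a)))   [R2 at 1]
4. p(q(q(a)))  →  p(q(a))   [R2 at 1]
5. p(q(a))  →  p(a)   [R2 at 1]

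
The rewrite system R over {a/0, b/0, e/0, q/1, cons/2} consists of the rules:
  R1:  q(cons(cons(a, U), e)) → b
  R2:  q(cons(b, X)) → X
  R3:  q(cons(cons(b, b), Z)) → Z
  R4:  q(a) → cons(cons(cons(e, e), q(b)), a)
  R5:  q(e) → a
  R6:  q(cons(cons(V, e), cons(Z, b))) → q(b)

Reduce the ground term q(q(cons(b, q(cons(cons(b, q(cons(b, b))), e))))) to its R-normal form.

1. q(q(cons(b, q(cons(cons(b, q(cons(b, b))), e)))))  →  q(q(cons(cons(b, q(cons(b, b))), e)))   [R2 at 1]
2. q(q(cons(cons(b, q(cons(b, b))), e)))  →  q(q(cons(cons(b, b), e)))   [R2 at 1.1.1.2]
3. q(q(cons(cons(b, b), e)))  →  q(e)   [R3 at 1]
4. q(e)  →  a   [R5 at ε]

a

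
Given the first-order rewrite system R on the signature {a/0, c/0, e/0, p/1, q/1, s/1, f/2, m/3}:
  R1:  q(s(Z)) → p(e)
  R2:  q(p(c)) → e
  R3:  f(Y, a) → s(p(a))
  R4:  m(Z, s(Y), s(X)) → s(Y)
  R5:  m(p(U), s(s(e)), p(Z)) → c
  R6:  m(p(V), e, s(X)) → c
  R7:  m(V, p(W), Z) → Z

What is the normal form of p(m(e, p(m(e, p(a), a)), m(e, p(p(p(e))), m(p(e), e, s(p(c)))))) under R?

p(c)

1. p(m(e, p(m(e, p(a), a)), m(e, p(p(p(e))), m(p(e), e, s(p(c))))))  →  p(m(e, p(p(p(e))), m(p(e), e, s(p(c)))))   [R7 at 1]
2. p(m(e, p(p(p(e))), m(p(e), e, s(p(c)))))  →  p(m(p(e), e, s(p(c))))   [R7 at 1]
3. p(m(p(e), e, s(p(c))))  →  p(c)   [R6 at 1]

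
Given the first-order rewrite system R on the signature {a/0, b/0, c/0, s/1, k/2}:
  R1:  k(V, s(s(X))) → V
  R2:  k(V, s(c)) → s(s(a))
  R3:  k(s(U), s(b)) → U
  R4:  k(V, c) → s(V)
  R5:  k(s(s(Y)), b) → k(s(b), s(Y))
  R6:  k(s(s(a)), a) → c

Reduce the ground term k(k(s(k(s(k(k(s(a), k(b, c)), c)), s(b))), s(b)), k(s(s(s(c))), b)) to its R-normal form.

1. k(k(s(k(s(k(k(s(a), k(b, c)), c)), s(b))), s(b)), k(s(s(s(c))), b))  →  k(k(s(k(k(s(a), k(b, c)), c)), s(b)), k(s(s(s(c))), b))   [R3 at 1]
2. k(k(s(k(k(s(a), k(b, c)), c)), s(b)), k(s(s(s(c))), b))  →  k(k(k(s(a), k(b, c)), c), k(s(s(s(c))), b))   [R3 at 1]
3. k(k(k(s(a), k(b, c)), c), k(s(s(s(c))), b))  →  k(s(k(s(a), k(b, c))), k(s(s(s(c))), b))   [R4 at 1]
4. k(s(k(s(a), k(b, c))), k(s(s(s(c))), b))  →  k(s(k(s(a), s(b))), k(s(s(s(c))), b))   [R4 at 1.1.2]
5. k(s(k(s(a), s(b))), k(s(s(s(c))), b))  →  k(s(a), k(s(s(s(c))), b))   [R3 at 1.1]
6. k(s(a), k(s(s(s(c))), b))  →  k(s(a), k(s(b), s(s(c))))   [R5 at 2]
7. k(s(a), k(s(b), s(s(c))))  →  k(s(a), s(b))   [R1 at 2]
8. k(s(a), s(b))  →  a   [R3 at ε]

a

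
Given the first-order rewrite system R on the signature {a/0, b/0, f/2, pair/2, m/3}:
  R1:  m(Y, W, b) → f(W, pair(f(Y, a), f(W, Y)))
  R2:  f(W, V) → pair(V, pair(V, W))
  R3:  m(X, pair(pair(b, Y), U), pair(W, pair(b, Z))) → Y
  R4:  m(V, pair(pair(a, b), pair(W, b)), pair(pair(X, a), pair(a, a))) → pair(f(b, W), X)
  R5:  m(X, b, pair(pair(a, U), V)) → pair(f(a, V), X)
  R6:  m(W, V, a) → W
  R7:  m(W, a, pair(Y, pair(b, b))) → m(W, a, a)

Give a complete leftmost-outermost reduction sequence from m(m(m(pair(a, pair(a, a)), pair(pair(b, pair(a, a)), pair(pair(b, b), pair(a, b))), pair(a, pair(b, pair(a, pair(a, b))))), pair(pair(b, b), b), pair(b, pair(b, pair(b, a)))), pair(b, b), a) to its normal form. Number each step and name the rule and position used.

b

1. m(m(m(pair(a, pair(a, a)), pair(pair(b, pair(a, a)), pair(pair(b, b), pair(a, b))), pair(a, pair(b, pair(a, pair(a, b))))), pair(pair(b, b), b), pair(b, pair(b, pair(b, a)))), pair(b, b), a)  →  m(m(pair(a, pair(a, a)), pair(pair(b, pair(a, a)), pair(pair(b, b), pair(a, b))), pair(a, pair(b, pair(a, pair(a, b))))), pair(pair(b, b), b), pair(b, pair(b, pair(b, a))))   [R6 at ε]
2. m(m(pair(a, pair(a, a)), pair(pair(b, pair(a, a)), pair(pair(b, b), pair(a, b))), pair(a, pair(b, pair(a, pair(a, b))))), pair(pair(b, b), b), pair(b, pair(b, pair(b, a))))  →  b   [R3 at ε]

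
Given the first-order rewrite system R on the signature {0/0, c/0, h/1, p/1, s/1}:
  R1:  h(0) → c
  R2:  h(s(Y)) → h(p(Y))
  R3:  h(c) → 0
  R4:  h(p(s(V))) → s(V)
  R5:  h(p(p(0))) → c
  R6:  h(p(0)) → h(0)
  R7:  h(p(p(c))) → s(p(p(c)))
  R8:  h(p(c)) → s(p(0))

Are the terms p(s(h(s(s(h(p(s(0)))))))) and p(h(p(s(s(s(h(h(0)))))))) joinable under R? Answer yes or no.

Reduce t₁ = p(s(h(s(s(h(p(s(0)))))))):
1. p(s(h(s(s(h(p(s(0))))))))  →  p(s(h(p(s(h(p(s(0))))))))   [R2 at 1.1]
2. p(s(h(p(s(h(p(s(0))))))))  →  p(s(s(h(p(s(0))))))   [R4 at 1.1]
3. p(s(s(h(p(s(0))))))  →  p(s(s(s(0))))   [R4 at 1.1.1]

Reduce t₂ = p(h(p(s(s(s(h(h(0)))))))):
1. p(h(p(s(s(s(h(h(0))))))))  →  p(s(s(s(h(h(0))))))   [R4 at 1]
2. p(s(s(s(h(h(0))))))  →  p(s(s(s(h(c)))))   [R1 at 1.1.1.1.1]
3. p(s(s(s(h(c)))))  →  p(s(s(s(0))))   [R3 at 1.1.1.1]

yes — NF(t₁) = p(s(s(s(0)))), NF(t₂) = p(s(s(s(0))))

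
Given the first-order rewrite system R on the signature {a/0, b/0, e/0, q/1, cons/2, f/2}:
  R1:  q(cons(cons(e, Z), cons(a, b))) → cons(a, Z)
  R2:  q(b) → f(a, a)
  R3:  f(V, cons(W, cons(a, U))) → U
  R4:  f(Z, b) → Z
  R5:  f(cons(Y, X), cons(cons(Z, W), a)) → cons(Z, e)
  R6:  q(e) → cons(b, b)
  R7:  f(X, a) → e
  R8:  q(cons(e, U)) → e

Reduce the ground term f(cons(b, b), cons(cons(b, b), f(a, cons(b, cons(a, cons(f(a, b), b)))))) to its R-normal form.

b

1. f(cons(b, b), cons(cons(b, b), f(a, cons(b, cons(a, cons(f(a, b), b))))))  →  f(cons(b, b), cons(cons(b, b), cons(f(a, b), b)))   [R3 at 2.2]
2. f(cons(b, b), cons(cons(b, b), cons(f(a, b), b)))  →  f(cons(b, b), cons(cons(b, b), cons(a, b)))   [R4 at 2.2.1]
3. f(cons(b, b), cons(cons(b, b), cons(a, b)))  →  b   [R3 at ε]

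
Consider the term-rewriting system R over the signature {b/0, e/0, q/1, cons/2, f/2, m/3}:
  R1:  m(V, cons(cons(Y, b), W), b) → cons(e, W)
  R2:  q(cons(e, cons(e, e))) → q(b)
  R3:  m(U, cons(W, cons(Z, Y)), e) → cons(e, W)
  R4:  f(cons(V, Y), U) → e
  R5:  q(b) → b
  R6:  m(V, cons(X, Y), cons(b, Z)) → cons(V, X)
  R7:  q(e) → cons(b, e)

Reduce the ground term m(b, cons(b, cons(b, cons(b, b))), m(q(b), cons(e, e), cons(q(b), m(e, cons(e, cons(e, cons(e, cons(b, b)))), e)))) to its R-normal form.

1. m(b, cons(b, cons(b, cons(b, b))), m(q(b), cons(e, e), cons(q(b), m(e, cons(e, cons(e, cons(e, cons(b, b)))), e))))  →  m(b, cons(b, cons(b, cons(b, b))), m(b, cons(e, e), cons(q(b), m(e, cons(e, cons(e, cons(e, cons(b, b)))), e))))   [R5 at 3.1]
2. m(b, cons(b, cons(b, cons(b, b))), m(b, cons(e, e), cons(q(b), m(e, cons(e, cons(e, cons(e, cons(b, b)))), e))))  →  m(b, cons(b, cons(b, cons(b, b))), m(b, cons(e, e), cons(b, m(e, cons(e, cons(e, cons(e, cons(b, b)))), e))))   [R5 at 3.3.1]
3. m(b, cons(b, cons(b, cons(b, b))), m(b, cons(e, e), cons(b, m(e, cons(e, cons(e, cons(e, cons(b, b)))), e))))  →  m(b, cons(b, cons(b, cons(b, b))), cons(b, e))   [R6 at 3]
4. m(b, cons(b, cons(b, cons(b, b))), cons(b, e))  →  cons(b, b)   [R6 at ε]

cons(b, b)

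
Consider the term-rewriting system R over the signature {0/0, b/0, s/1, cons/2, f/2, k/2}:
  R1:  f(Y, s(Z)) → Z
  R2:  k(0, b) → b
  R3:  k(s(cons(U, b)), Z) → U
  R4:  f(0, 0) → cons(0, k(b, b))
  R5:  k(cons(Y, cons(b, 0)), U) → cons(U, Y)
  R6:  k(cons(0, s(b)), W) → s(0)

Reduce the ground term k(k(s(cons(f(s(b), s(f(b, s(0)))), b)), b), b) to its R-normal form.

b

1. k(k(s(cons(f(s(b), s(f(b, s(0)))), b)), b), b)  →  k(f(s(b), s(f(b, s(0)))), b)   [R3 at 1]
2. k(f(s(b), s(f(b, s(0)))), b)  →  k(f(b, s(0)), b)   [R1 at 1]
3. k(f(b, s(0)), b)  →  k(0, b)   [R1 at 1]
4. k(0, b)  →  b   [R2 at ε]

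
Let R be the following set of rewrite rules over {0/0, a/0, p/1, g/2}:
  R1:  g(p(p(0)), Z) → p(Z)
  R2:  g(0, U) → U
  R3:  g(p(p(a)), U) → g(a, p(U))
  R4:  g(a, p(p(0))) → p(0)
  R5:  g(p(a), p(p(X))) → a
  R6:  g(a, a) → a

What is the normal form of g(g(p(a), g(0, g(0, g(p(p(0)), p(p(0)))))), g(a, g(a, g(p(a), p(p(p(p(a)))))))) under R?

a

1. g(g(p(a), g(0, g(0, g(p(p(0)), p(p(0)))))), g(a, g(a, g(p(a), p(p(p(p(a))))))))  →  g(g(p(a), g(0, g(p(p(0)), p(p(0))))), g(a, g(a, g(p(a), p(p(p(p(a))))))))   [R2 at 1.2]
2. g(g(p(a), g(0, g(p(p(0)), p(p(0))))), g(a, g(a, g(p(a), p(p(p(p(a))))))))  →  g(g(p(a), g(p(p(0)), p(p(0)))), g(a, g(a, g(p(a), p(p(p(p(a))))))))   [R2 at 1.2]
3. g(g(p(a), g(p(p(0)), p(p(0)))), g(a, g(a, g(p(a), p(p(p(p(a))))))))  →  g(g(p(a), p(p(p(0)))), g(a, g(a, g(p(a), p(p(p(p(a))))))))   [R1 at 1.2]
4. g(g(p(a), p(p(p(0)))), g(a, g(a, g(p(a), p(p(p(p(a))))))))  →  g(a, g(a, g(a, g(p(a), p(p(p(p(a))))))))   [R5 at 1]
5. g(a, g(a, g(a, g(p(a), p(p(p(p(a))))))))  →  g(a, g(a, g(a, a)))   [R5 at 2.2.2]
6. g(a, g(a, g(a, a)))  →  g(a, g(a, a))   [R6 at 2.2]
7. g(a, g(a, a))  →  g(a, a)   [R6 at 2]
8. g(a, a)  →  a   [R6 at ε]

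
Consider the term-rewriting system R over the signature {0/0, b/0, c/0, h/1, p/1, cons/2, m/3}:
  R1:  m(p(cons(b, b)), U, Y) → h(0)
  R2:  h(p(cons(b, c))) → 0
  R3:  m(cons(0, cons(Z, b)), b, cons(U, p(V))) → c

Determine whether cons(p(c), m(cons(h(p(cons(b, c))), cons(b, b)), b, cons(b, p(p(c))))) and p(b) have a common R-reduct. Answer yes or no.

Reduce t₁ = cons(p(c), m(cons(h(p(cons(b, c))), cons(b, b)), b, cons(b, p(p(c))))):
1. cons(p(c), m(cons(h(p(cons(b, c))), cons(b, b)), b, cons(b, p(p(c)))))  →  cons(p(c), m(cons(0, cons(b, b)), b, cons(b, p(p(c)))))   [R2 at 2.1.1]
2. cons(p(c), m(cons(0, cons(b, b)), b, cons(b, p(p(c)))))  →  cons(p(c), c)   [R3 at 2]

Reduce t₂ = p(b):

no — NF(t₁) = cons(p(c), c), NF(t₂) = p(b)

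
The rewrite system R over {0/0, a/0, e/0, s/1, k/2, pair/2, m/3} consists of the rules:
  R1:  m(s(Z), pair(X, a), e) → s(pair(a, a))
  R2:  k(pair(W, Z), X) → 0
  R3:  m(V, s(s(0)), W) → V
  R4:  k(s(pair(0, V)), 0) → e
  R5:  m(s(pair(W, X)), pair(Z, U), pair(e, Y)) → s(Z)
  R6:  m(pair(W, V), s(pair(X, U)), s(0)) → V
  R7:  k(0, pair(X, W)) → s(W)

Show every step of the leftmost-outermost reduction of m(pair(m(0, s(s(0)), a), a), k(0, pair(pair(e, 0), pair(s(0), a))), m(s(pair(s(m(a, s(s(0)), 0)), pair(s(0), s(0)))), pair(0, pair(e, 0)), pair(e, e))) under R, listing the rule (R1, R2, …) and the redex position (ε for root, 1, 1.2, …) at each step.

a

1. m(pair(m(0, s(s(0)), a), a), k(0, pair(pair(e, 0), pair(s(0), a))), m(s(pair(s(m(a, s(s(0)), 0)), pair(s(0), s(0)))), pair(0, pair(e, 0)), pair(e, e)))  →  m(pair(0, a), k(0, pair(pair(e, 0), pair(s(0), a))), m(s(pair(s(m(a, s(s(0)), 0)), pair(s(0), s(0)))), pair(0, pair(e, 0)), pair(e, e)))   [R3 at 1.1]
2. m(pair(0, a), k(0, pair(pair(e, 0), pair(s(0), a))), m(s(pair(s(m(a, s(s(0)), 0)), pair(s(0), s(0)))), pair(0, pair(e, 0)), pair(e, e)))  →  m(pair(0, a), s(pair(s(0), a)), m(s(pair(s(m(a, s(s(0)), 0)), pair(s(0), s(0)))), pair(0, pair(e, 0)), pair(e, e)))   [R7 at 2]
3. m(pair(0, a), s(pair(s(0), a)), m(s(pair(s(m(a, s(s(0)), 0)), pair(s(0), s(0)))), pair(0, pair(e, 0)), pair(e, e)))  →  m(pair(0, a), s(pair(s(0), a)), s(0))   [R5 at 3]
4. m(pair(0, a), s(pair(s(0), a)), s(0))  →  a   [R6 at ε]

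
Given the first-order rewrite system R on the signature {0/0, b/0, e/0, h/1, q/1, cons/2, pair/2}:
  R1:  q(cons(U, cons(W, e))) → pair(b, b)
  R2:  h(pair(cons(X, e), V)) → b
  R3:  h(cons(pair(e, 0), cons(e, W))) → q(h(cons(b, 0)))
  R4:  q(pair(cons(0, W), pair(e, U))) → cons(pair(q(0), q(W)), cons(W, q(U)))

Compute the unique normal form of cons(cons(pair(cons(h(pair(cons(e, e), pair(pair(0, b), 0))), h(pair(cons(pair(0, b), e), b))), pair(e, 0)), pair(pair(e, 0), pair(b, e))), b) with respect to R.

cons(cons(pair(cons(b, b), pair(e, 0)), pair(pair(e, 0), pair(b, e))), b)

1. cons(cons(pair(cons(h(pair(cons(e, e), pair(pair(0, b), 0))), h(pair(cons(pair(0, b), e), b))), pair(e, 0)), pair(pair(e, 0), pair(b, e))), b)  →  cons(cons(pair(cons(b, h(pair(cons(pair(0, b), e), b))), pair(e, 0)), pair(pair(e, 0), pair(b, e))), b)   [R2 at 1.1.1.1]
2. cons(cons(pair(cons(b, h(pair(cons(pair(0, b), e), b))), pair(e, 0)), pair(pair(e, 0), pair(b, e))), b)  →  cons(cons(pair(cons(b, b), pair(e, 0)), pair(pair(e, 0), pair(b, e))), b)   [R2 at 1.1.1.2]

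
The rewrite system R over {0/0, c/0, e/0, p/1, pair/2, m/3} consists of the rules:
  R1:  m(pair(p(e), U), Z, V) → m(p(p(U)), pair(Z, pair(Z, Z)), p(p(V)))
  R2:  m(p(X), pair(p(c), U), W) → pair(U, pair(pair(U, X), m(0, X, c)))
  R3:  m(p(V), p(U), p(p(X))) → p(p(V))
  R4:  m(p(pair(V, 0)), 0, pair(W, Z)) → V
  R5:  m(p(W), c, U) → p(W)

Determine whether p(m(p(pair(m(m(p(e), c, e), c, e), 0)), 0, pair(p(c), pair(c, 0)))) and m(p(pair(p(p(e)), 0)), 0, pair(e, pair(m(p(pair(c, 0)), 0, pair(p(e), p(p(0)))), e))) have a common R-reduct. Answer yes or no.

Reduce t₁ = p(m(p(pair(m(m(p(e), c, e), c, e), 0)), 0, pair(p(c), pair(c, 0)))):
1. p(m(p(pair(m(m(p(e), c, e), c, e), 0)), 0, pair(p(c), pair(c, 0))))  →  p(m(m(p(e), c, e), c, e))   [R4 at 1]
2. p(m(m(p(e), c, e), c, e))  →  p(m(p(e), c, e))   [R5 at 1.1]
3. p(m(p(e), c, e))  →  p(p(e))   [R5 at 1]

Reduce t₂ = m(p(pair(p(p(e)), 0)), 0, pair(e, pair(m(p(pair(c, 0)), 0, pair(p(e), p(p(0)))), e))):
1. m(p(pair(p(p(e)), 0)), 0, pair(e, pair(m(p(pair(c, 0)), 0, pair(p(e), p(p(0)))), e)))  →  p(p(e))   [R4 at ε]

yes — NF(t₁) = p(p(e)), NF(t₂) = p(p(e))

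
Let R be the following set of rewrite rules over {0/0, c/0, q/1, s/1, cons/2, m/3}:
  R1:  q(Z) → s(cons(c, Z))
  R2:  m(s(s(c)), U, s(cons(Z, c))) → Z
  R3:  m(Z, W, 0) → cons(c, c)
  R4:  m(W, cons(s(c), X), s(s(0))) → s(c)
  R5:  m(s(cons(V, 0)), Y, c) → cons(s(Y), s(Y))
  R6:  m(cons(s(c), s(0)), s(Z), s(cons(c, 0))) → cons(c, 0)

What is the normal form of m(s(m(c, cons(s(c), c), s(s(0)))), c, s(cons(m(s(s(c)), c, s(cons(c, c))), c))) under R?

1. m(s(m(c, cons(s(c), c), s(s(0)))), c, s(cons(m(s(s(c)), c, s(cons(c, c))), c)))  →  m(s(s(c)), c, s(cons(m(s(s(c)), c, s(cons(c, c))), c)))   [R4 at 1.1]
2. m(s(s(c)), c, s(cons(m(s(s(c)), c, s(cons(c, c))), c)))  →  m(s(s(c)), c, s(cons(c, c)))   [R2 at ε]
3. m(s(s(c)), c, s(cons(c, c)))  →  c   [R2 at ε]

c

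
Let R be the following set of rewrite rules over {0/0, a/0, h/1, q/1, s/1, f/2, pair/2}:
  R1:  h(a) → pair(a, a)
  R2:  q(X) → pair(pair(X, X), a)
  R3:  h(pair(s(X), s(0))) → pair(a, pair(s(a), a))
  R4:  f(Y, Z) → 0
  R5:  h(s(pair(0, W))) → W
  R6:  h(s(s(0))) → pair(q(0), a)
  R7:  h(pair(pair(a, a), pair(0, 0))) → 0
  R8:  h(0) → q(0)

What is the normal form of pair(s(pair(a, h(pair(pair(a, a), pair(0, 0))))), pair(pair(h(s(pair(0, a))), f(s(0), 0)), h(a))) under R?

pair(s(pair(a, 0)), pair(pair(a, 0), pair(a, a)))

1. pair(s(pair(a, h(pair(pair(a, a), pair(0, 0))))), pair(pair(h(s(pair(0, a))), f(s(0), 0)), h(a)))  →  pair(s(pair(a, 0)), pair(pair(h(s(pair(0, a))), f(s(0), 0)), h(a)))   [R7 at 1.1.2]
2. pair(s(pair(a, 0)), pair(pair(h(s(pair(0, a))), f(s(0), 0)), h(a)))  →  pair(s(pair(a, 0)), pair(pair(a, f(s(0), 0)), h(a)))   [R5 at 2.1.1]
3. pair(s(pair(a, 0)), pair(pair(a, f(s(0), 0)), h(a)))  →  pair(s(pair(a, 0)), pair(pair(a, 0), h(a)))   [R4 at 2.1.2]
4. pair(s(pair(a, 0)), pair(pair(a, 0), h(a)))  →  pair(s(pair(a, 0)), pair(pair(a, 0), pair(a, a)))   [R1 at 2.2]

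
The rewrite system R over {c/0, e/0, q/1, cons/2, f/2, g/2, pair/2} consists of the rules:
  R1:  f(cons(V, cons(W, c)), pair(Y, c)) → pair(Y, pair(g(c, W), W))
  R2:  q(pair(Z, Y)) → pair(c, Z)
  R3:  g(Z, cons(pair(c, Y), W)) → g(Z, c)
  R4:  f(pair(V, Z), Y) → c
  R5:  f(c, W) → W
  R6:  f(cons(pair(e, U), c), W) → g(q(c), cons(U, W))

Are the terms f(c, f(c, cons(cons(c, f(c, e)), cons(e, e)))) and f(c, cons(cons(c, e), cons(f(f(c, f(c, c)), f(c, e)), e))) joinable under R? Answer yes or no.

yes — NF(t₁) = cons(cons(c, e), cons(e, e)), NF(t₂) = cons(cons(c, e), cons(e, e))

Reduce t₁ = f(c, f(c, cons(cons(c, f(c, e)), cons(e, e)))):
1. f(c, f(c, cons(cons(c, f(c, e)), cons(e, e))))  →  f(c, cons(cons(c, f(c, e)), cons(e, e)))   [R5 at ε]
2. f(c, cons(cons(c, f(c, e)), cons(e, e)))  →  cons(cons(c, f(c, e)), cons(e, e))   [R5 at ε]
3. cons(cons(c, f(c, e)), cons(e, e))  →  cons(cons(c, e), cons(e, e))   [R5 at 1.2]

Reduce t₂ = f(c, cons(cons(c, e), cons(f(f(c, f(c, c)), f(c, e)), e))):
1. f(c, cons(cons(c, e), cons(f(f(c, f(c, c)), f(c, e)), e)))  →  cons(cons(c, e), cons(f(f(c, f(c, c)), f(c, e)), e))   [R5 at ε]
2. cons(cons(c, e), cons(f(f(c, f(c, c)), f(c, e)), e))  →  cons(cons(c, e), cons(f(f(c, c), f(c, e)), e))   [R5 at 2.1.1]
3. cons(cons(c, e), cons(f(f(c, c), f(c, e)), e))  →  cons(cons(c, e), cons(f(c, f(c, e)), e))   [R5 at 2.1.1]
4. cons(cons(c, e), cons(f(c, f(c, e)), e))  →  cons(cons(c, e), cons(f(c, e), e))   [R5 at 2.1]
5. cons(cons(c, e), cons(f(c, e), e))  →  cons(cons(c, e), cons(e, e))   [R5 at 2.1]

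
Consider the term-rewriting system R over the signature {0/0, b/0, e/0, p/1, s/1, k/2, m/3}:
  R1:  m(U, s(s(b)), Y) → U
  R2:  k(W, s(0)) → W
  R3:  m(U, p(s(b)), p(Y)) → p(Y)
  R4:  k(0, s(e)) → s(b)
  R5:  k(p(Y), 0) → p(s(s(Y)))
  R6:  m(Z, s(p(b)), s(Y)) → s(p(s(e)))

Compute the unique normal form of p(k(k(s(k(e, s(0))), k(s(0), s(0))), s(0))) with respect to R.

p(s(e))

1. p(k(k(s(k(e, s(0))), k(s(0), s(0))), s(0)))  →  p(k(s(k(e, s(0))), k(s(0), s(0))))   [R2 at 1]
2. p(k(s(k(e, s(0))), k(s(0), s(0))))  →  p(k(s(e), k(s(0), s(0))))   [R2 at 1.1.1]
3. p(k(s(e), k(s(0), s(0))))  →  p(k(s(e), s(0)))   [R2 at 1.2]
4. p(k(s(e), s(0)))  →  p(s(e))   [R2 at 1]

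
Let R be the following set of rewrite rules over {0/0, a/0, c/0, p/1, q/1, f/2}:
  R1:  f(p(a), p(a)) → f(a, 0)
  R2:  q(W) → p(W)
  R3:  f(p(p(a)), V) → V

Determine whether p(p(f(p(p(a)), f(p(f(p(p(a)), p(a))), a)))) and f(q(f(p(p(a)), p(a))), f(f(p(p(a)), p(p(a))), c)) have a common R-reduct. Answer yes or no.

Reduce t₁ = p(p(f(p(p(a)), f(p(f(p(p(a)), p(a))), a)))):
1. p(p(f(p(p(a)), f(p(f(p(p(a)), p(a))), a))))  →  p(p(f(p(f(p(p(a)), p(a))), a)))   [R3 at 1.1]
2. p(p(f(p(f(p(p(a)), p(a))), a)))  →  p(p(f(p(p(a)), a)))   [R3 at 1.1.1.1]
3. p(p(f(p(p(a)), a)))  →  p(p(a))   [R3 at 1.1]

Reduce t₂ = f(q(f(p(p(a)), p(a))), f(f(p(p(a)), p(p(a))), c)):
1. f(q(f(p(p(a)), p(a))), f(f(p(p(a)), p(p(a))), c))  →  f(p(f(p(p(a)), p(a))), f(f(p(p(a)), p(p(a))), c))   [R2 at 1]
2. f(p(f(p(p(a)), p(a))), f(f(p(p(a)), p(p(a))), c))  →  f(p(p(a)), f(f(p(p(a)), p(p(a))), c))   [R3 at 1.1]
3. f(p(p(a)), f(f(p(p(a)), p(p(a))), c))  →  f(f(p(p(a)), p(p(a))), c)   [R3 at ε]
4. f(f(p(p(a)), p(p(a))), c)  →  f(p(p(a)), c)   [R3 at 1]
5. f(p(p(a)), c)  →  c   [R3 at ε]

no — NF(t₁) = p(p(a)), NF(t₂) = c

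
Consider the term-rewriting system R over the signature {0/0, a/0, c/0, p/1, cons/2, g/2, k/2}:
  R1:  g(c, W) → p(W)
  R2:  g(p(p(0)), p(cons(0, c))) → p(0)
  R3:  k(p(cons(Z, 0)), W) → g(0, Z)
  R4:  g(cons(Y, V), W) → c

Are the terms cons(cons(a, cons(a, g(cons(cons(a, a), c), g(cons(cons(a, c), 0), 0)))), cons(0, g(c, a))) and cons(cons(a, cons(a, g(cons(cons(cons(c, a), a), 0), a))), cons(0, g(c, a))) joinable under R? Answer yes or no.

yes — NF(t₁) = cons(cons(a, cons(a, c)), cons(0, p(a))), NF(t₂) = cons(cons(a, cons(a, c)), cons(0, p(a)))

Reduce t₁ = cons(cons(a, cons(a, g(cons(cons(a, a), c), g(cons(cons(a, c), 0), 0)))), cons(0, g(c, a))):
1. cons(cons(a, cons(a, g(cons(cons(a, a), c), g(cons(cons(a, c), 0), 0)))), cons(0, g(c, a)))  →  cons(cons(a, cons(a, c)), cons(0, g(c, a)))   [R4 at 1.2.2]
2. cons(cons(a, cons(a, c)), cons(0, g(c, a)))  →  cons(cons(a, cons(a, c)), cons(0, p(a)))   [R1 at 2.2]

Reduce t₂ = cons(cons(a, cons(a, g(cons(cons(cons(c, a), a), 0), a))), cons(0, g(c, a))):
1. cons(cons(a, cons(a, g(cons(cons(cons(c, a), a), 0), a))), cons(0, g(c, a)))  →  cons(cons(a, cons(a, c)), cons(0, g(c, a)))   [R4 at 1.2.2]
2. cons(cons(a, cons(a, c)), cons(0, g(c, a)))  →  cons(cons(a, cons(a, c)), cons(0, p(a)))   [R1 at 2.2]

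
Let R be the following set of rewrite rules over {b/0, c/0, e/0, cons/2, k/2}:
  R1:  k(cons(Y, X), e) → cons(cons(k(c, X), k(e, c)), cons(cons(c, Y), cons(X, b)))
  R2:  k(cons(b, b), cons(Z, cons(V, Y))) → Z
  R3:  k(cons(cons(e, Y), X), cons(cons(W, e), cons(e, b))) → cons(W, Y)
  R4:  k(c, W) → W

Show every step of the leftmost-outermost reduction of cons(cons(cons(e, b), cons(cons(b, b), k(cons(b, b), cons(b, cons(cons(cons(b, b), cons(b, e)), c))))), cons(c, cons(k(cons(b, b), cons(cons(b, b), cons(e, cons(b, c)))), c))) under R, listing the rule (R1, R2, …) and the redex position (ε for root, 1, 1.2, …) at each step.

1. cons(cons(cons(e, b), cons(cons(b, b), k(cons(b, b), cons(b, cons(cons(cons(b, b), cons(b, e)), c))))), cons(c, cons(k(cons(b, b), cons(cons(b, b), cons(e, cons(b, c)))), c)))  →  cons(cons(cons(e, b), cons(cons(b, b), b)), cons(c, cons(k(cons(b, b), cons(cons(b, b), cons(e, cons(b, c)))), c)))   [R2 at 1.2.2]
2. cons(cons(cons(e, b), cons(cons(b, b), b)), cons(c, cons(k(cons(b, b), cons(cons(b, b), cons(e, cons(b, c)))), c)))  →  cons(cons(cons(e, b), cons(cons(b, b), b)), cons(c, cons(cons(b, b), c)))   [R2 at 2.2.1]

cons(cons(cons(e, b), cons(cons(b, b), b)), cons(c, cons(cons(b, b), c)))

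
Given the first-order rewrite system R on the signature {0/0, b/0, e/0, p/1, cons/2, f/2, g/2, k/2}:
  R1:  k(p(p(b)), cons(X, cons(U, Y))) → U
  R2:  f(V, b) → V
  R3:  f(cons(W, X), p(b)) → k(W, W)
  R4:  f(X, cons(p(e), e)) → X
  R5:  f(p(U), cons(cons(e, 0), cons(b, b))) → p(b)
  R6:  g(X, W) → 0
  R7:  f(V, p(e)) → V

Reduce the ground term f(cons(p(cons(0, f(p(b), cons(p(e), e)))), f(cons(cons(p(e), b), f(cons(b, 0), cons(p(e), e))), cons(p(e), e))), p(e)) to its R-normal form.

cons(p(cons(0, p(b))), cons(cons(p(e), b), cons(b, 0)))

1. f(cons(p(cons(0, f(p(b), cons(p(e), e)))), f(cons(cons(p(e), b), f(cons(b, 0), cons(p(e), e))), cons(p(e), e))), p(e))  →  cons(p(cons(0, f(p(b), cons(p(e), e)))), f(cons(cons(p(e), b), f(cons(b, 0), cons(p(e), e))), cons(p(e), e)))   [R7 at ε]
2. cons(p(cons(0, f(p(b), cons(p(e), e)))), f(cons(cons(p(e), b), f(cons(b, 0), cons(p(e), e))), cons(p(e), e)))  →  cons(p(cons(0, p(b))), f(cons(cons(p(e), b), f(cons(b, 0), cons(p(e), e))), cons(p(e), e)))   [R4 at 1.1.2]
3. cons(p(cons(0, p(b))), f(cons(cons(p(e), b), f(cons(b, 0), cons(p(e), e))), cons(p(e), e)))  →  cons(p(cons(0, p(b))), cons(cons(p(e), b), f(cons(b, 0), cons(p(e), e))))   [R4 at 2]
4. cons(p(cons(0, p(b))), cons(cons(p(e), b), f(cons(b, 0), cons(p(e), e))))  →  cons(p(cons(0, p(b))), cons(cons(p(e), b), cons(b, 0)))   [R4 at 2.2]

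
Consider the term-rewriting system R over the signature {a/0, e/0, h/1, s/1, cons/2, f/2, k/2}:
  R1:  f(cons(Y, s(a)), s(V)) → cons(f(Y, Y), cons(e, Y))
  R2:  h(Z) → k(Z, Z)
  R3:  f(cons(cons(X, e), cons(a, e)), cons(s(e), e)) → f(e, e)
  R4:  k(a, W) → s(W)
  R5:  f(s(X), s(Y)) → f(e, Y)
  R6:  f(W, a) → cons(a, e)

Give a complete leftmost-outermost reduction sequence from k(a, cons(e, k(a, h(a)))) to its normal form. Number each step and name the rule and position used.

1. k(a, cons(e, k(a, h(a))))  →  s(cons(e, k(a, h(a))))   [R4 at ε]
2. s(cons(e, k(a, h(a))))  →  s(cons(e, s(h(a))))   [R4 at 1.2]
3. s(cons(e, s(h(a))))  →  s(cons(e, s(k(a, a))))   [R2 at 1.2.1]
4. s(cons(e, s(k(a, a))))  →  s(cons(e, s(s(a))))   [R4 at 1.2.1]

s(cons(e, s(s(a))))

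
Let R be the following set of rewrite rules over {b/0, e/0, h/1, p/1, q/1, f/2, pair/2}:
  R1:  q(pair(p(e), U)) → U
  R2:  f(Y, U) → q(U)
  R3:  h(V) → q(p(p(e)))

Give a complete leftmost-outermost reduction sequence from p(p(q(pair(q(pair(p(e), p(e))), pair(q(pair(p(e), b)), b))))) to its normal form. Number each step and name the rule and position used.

1. p(p(q(pair(q(pair(p(e), p(e))), pair(q(pair(p(e), b)), b)))))  →  p(p(q(pair(p(e), pair(q(pair(p(e), b)), b)))))   [R1 at 1.1.1.1]
2. p(p(q(pair(p(e), pair(q(pair(p(e), b)), b)))))  →  p(p(pair(q(pair(p(e), b)), b)))   [R1 at 1.1]
3. p(p(pair(q(pair(p(e), b)), b)))  →  p(p(pair(b, b)))   [R1 at 1.1.1]

p(p(pair(b, b)))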